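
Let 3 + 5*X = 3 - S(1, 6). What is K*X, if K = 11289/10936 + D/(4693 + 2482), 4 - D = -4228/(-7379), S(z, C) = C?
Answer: -1793895103479/1447497845500 ≈ -1.2393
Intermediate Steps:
D = 25288/7379 (D = 4 - (-4228)/(-7379) = 4 - (-4228)*(-1)/7379 = 4 - 1*4228/7379 = 4 - 4228/7379 = 25288/7379 ≈ 3.4270)
X = -6/5 (X = -⅗ + (3 - 1*6)/5 = -⅗ + (3 - 6)/5 = -⅗ + (⅕)*(-3) = -⅗ - ⅗ = -6/5 ≈ -1.2000)
K = 597965034493/578999138200 (K = 11289/10936 + 25288/(7379*(4693 + 2482)) = 11289*(1/10936) + (25288/7379)/7175 = 11289/10936 + (25288/7379)*(1/7175) = 11289/10936 + 25288/52944325 = 597965034493/578999138200 ≈ 1.0328)
K*X = (597965034493/578999138200)*(-6/5) = -1793895103479/1447497845500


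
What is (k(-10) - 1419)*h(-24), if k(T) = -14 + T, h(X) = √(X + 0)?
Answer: -2886*I*√6 ≈ -7069.2*I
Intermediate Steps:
h(X) = √X
(k(-10) - 1419)*h(-24) = ((-14 - 10) - 1419)*√(-24) = (-24 - 1419)*(2*I*√6) = -2886*I*√6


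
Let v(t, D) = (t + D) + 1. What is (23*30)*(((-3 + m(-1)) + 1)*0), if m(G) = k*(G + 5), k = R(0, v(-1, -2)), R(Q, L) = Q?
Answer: 0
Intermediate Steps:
v(t, D) = 1 + D + t (v(t, D) = (D + t) + 1 = 1 + D + t)
k = 0
m(G) = 0 (m(G) = 0*(G + 5) = 0*(5 + G) = 0)
(23*30)*(((-3 + m(-1)) + 1)*0) = (23*30)*(((-3 + 0) + 1)*0) = 690*((-3 + 1)*0) = 690*(-2*0) = 690*0 = 0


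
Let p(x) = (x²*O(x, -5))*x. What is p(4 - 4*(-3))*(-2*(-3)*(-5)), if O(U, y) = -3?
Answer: 368640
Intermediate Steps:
p(x) = -3*x³ (p(x) = (x²*(-3))*x = (-3*x²)*x = -3*x³)
p(4 - 4*(-3))*(-2*(-3)*(-5)) = (-3*(4 - 4*(-3))³)*(-2*(-3)*(-5)) = (-3*(4 + 12)³)*(6*(-5)) = -3*16³*(-30) = -3*4096*(-30) = -12288*(-30) = 368640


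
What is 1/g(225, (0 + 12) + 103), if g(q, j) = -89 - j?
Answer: -1/204 ≈ -0.0049020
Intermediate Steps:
1/g(225, (0 + 12) + 103) = 1/(-89 - ((0 + 12) + 103)) = 1/(-89 - (12 + 103)) = 1/(-89 - 1*115) = 1/(-89 - 115) = 1/(-204) = -1/204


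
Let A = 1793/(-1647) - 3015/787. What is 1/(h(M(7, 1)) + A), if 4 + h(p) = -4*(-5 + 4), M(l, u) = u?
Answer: -1296189/6376796 ≈ -0.20327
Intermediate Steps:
h(p) = 0 (h(p) = -4 - 4*(-5 + 4) = -4 - 4*(-1) = -4 + 4 = 0)
A = -6376796/1296189 (A = 1793*(-1/1647) - 3015*1/787 = -1793/1647 - 3015/787 = -6376796/1296189 ≈ -4.9196)
1/(h(M(7, 1)) + A) = 1/(0 - 6376796/1296189) = 1/(-6376796/1296189) = -1296189/6376796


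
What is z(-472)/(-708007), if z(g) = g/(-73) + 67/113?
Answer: -58227/5840349743 ≈ -9.9698e-6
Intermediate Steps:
z(g) = 67/113 - g/73 (z(g) = g*(-1/73) + 67*(1/113) = -g/73 + 67/113 = 67/113 - g/73)
z(-472)/(-708007) = (67/113 - 1/73*(-472))/(-708007) = (67/113 + 472/73)*(-1/708007) = (58227/8249)*(-1/708007) = -58227/5840349743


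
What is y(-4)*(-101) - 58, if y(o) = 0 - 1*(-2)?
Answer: -260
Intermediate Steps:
y(o) = 2 (y(o) = 0 + 2 = 2)
y(-4)*(-101) - 58 = 2*(-101) - 58 = -202 - 58 = -260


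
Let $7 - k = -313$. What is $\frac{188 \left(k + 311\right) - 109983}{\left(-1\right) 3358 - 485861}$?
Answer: $- \frac{8645}{489219} \approx -0.017671$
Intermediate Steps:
$k = 320$ ($k = 7 - -313 = 7 + 313 = 320$)
$\frac{188 \left(k + 311\right) - 109983}{\left(-1\right) 3358 - 485861} = \frac{188 \left(320 + 311\right) - 109983}{\left(-1\right) 3358 - 485861} = \frac{188 \cdot 631 - 109983}{-3358 - 485861} = \frac{118628 - 109983}{-489219} = 8645 \left(- \frac{1}{489219}\right) = - \frac{8645}{489219}$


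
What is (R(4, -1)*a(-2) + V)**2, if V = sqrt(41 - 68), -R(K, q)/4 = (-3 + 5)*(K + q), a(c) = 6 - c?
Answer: 36837 - 1152*I*sqrt(3) ≈ 36837.0 - 1995.3*I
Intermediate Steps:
R(K, q) = -8*K - 8*q (R(K, q) = -4*(-3 + 5)*(K + q) = -8*(K + q) = -4*(2*K + 2*q) = -8*K - 8*q)
V = 3*I*sqrt(3) (V = sqrt(-27) = 3*I*sqrt(3) ≈ 5.1962*I)
(R(4, -1)*a(-2) + V)**2 = ((-8*4 - 8*(-1))*(6 - 1*(-2)) + 3*I*sqrt(3))**2 = ((-32 + 8)*(6 + 2) + 3*I*sqrt(3))**2 = (-24*8 + 3*I*sqrt(3))**2 = (-192 + 3*I*sqrt(3))**2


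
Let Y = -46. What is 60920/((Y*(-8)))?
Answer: 7615/46 ≈ 165.54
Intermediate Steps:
60920/((Y*(-8))) = 60920/((-46*(-8))) = 60920/368 = 60920*(1/368) = 7615/46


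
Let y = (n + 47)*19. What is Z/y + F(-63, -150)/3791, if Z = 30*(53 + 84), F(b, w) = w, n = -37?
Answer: 1555251/72029 ≈ 21.592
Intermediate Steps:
y = 190 (y = (-37 + 47)*19 = 10*19 = 190)
Z = 4110 (Z = 30*137 = 4110)
Z/y + F(-63, -150)/3791 = 4110/190 - 150/3791 = 4110*(1/190) - 150*1/3791 = 411/19 - 150/3791 = 1555251/72029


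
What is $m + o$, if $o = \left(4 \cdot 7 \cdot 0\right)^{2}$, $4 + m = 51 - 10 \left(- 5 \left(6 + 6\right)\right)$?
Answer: $647$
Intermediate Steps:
$m = 647$ ($m = -4 - \left(-51 + 10 \left(- 5 \left(6 + 6\right)\right)\right) = -4 - \left(-51 + 10 \left(\left(-5\right) 12\right)\right) = -4 + \left(51 - -600\right) = -4 + \left(51 + 600\right) = -4 + 651 = 647$)
$o = 0$ ($o = \left(28 \cdot 0\right)^{2} = 0^{2} = 0$)
$m + o = 647 + 0 = 647$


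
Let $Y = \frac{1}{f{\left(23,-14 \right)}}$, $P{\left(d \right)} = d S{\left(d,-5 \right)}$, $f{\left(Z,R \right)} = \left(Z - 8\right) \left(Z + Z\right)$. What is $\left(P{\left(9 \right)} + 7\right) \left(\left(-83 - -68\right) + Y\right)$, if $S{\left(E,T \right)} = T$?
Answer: $\frac{196631}{345} \approx 569.95$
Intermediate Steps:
$f{\left(Z,R \right)} = 2 Z \left(-8 + Z\right)$ ($f{\left(Z,R \right)} = \left(-8 + Z\right) 2 Z = 2 Z \left(-8 + Z\right)$)
$P{\left(d \right)} = - 5 d$ ($P{\left(d \right)} = d \left(-5\right) = - 5 d$)
$Y = \frac{1}{690}$ ($Y = \frac{1}{2 \cdot 23 \left(-8 + 23\right)} = \frac{1}{2 \cdot 23 \cdot 15} = \frac{1}{690} \approx 0.0014493$)
$\left(P{\left(9 \right)} + 7\right) \left(\left(-83 - -68\right) + Y\right) = \left(\left(-5\right) 9 + 7\right) \left(\left(-83 - -68\right) + \frac{1}{690}\right) = \left(-45 + 7\right) \left(\left(-83 + \left(-28 + 96\right)\right) + \frac{1}{690}\right) = - 38 \left(\left(-83 + 68\right) + \frac{1}{690}\right) = - 38 \left(-15 + \frac{1}{690}\right) = \left(-38\right) \left(- \frac{10349}{690}\right) = \frac{196631}{345}$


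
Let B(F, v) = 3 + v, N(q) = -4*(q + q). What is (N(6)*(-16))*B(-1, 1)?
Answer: 3072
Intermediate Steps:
N(q) = -8*q
(N(6)*(-16))*B(-1, 1) = (-8*6*(-16))*(3 + 1) = -48*(-16)*4 = 768*4 = 3072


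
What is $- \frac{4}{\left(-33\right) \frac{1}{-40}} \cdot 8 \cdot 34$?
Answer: $- \frac{43520}{33} \approx -1318.8$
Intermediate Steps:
$- \frac{4}{\left(-33\right) \frac{1}{-40}} \cdot 8 \cdot 34 = - \frac{4}{\left(-33\right) \left(- \frac{1}{40}\right)} 8 \cdot 34 = - \frac{4}{\frac{33}{40}} \cdot 8 \cdot 34 = \left(-4\right) \frac{40}{33} \cdot 8 \cdot 34 = \left(- \frac{160}{33}\right) 8 \cdot 34 = \left(- \frac{1280}{33}\right) 34 = - \frac{43520}{33}$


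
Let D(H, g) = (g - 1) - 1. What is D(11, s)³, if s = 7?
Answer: 125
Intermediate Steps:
D(H, g) = -2 + g (D(H, g) = (-1 + g) - 1 = -2 + g)
D(11, s)³ = (-2 + 7)³ = 5³ = 125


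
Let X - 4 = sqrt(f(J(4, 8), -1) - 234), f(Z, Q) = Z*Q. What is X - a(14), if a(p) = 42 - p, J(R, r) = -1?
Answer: -24 + I*sqrt(233) ≈ -24.0 + 15.264*I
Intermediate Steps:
f(Z, Q) = Q*Z
X = 4 + I*sqrt(233) (X = 4 + sqrt(-1*(-1) - 234) = 4 + sqrt(1 - 234) = 4 + sqrt(-233) = 4 + I*sqrt(233) ≈ 4.0 + 15.264*I)
X - a(14) = (4 + I*sqrt(233)) - (42 - 1*14) = (4 + I*sqrt(233)) - (42 - 14) = (4 + I*sqrt(233)) - 1*28 = (4 + I*sqrt(233)) - 28 = -24 + I*sqrt(233)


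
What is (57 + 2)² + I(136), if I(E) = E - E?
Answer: 3481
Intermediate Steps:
I(E) = 0
(57 + 2)² + I(136) = (57 + 2)² + 0 = 59² + 0 = 3481 + 0 = 3481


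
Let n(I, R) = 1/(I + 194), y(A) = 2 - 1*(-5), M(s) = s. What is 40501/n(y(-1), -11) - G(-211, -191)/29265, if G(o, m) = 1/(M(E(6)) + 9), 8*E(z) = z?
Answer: 9291266975831/1141335 ≈ 8.1407e+6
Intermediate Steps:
E(z) = z/8
G(o, m) = 4/39 (G(o, m) = 1/((⅛)*6 + 9) = 1/(¾ + 9) = 1/(39/4) = 4/39)
y(A) = 7 (y(A) = 2 + 5 = 7)
n(I, R) = 1/(194 + I)
40501/n(y(-1), -11) - G(-211, -191)/29265 = 40501/(1/(194 + 7)) - 1*4/39/29265 = 40501/(1/201) - 4/39*1/29265 = 40501/(1/201) - 4/1141335 = 40501*201 - 4/1141335 = 8140701 - 4/1141335 = 9291266975831/1141335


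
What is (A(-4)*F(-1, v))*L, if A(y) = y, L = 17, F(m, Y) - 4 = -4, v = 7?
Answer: 0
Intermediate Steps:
F(m, Y) = 0 (F(m, Y) = 4 - 4 = 0)
(A(-4)*F(-1, v))*L = -4*0*17 = 0*17 = 0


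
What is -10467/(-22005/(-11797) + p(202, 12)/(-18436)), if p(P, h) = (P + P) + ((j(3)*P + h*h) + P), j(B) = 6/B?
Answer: -1138231256382/196035221 ≈ -5806.3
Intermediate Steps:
p(P, h) = h² + 5*P (p(P, h) = (P + P) + (((6/3)*P + h*h) + P) = 2*P + (((6*(⅓))*P + h²) + P) = 2*P + ((2*P + h²) + P) = 2*P + ((h² + 2*P) + P) = 2*P + (h² + 3*P) = h² + 5*P)
-10467/(-22005/(-11797) + p(202, 12)/(-18436)) = -10467/(-22005/(-11797) + (12² + 5*202)/(-18436)) = -10467/(-22005*(-1/11797) + (144 + 1010)*(-1/18436)) = -10467/(22005/11797 + 1154*(-1/18436)) = -10467/(22005/11797 - 577/9218) = -10467/196035221/108744746 = -10467*108744746/196035221 = -1138231256382/196035221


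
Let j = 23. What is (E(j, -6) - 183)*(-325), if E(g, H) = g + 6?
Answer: 50050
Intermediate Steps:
E(g, H) = 6 + g
(E(j, -6) - 183)*(-325) = ((6 + 23) - 183)*(-325) = (29 - 183)*(-325) = -154*(-325) = 50050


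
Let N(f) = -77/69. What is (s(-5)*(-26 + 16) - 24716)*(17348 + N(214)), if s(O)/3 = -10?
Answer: -29224364960/69 ≈ -4.2354e+8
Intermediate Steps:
s(O) = -30 (s(O) = 3*(-10) = -30)
N(f) = -77/69 (N(f) = -77*1/69 = -77/69)
(s(-5)*(-26 + 16) - 24716)*(17348 + N(214)) = (-30*(-26 + 16) - 24716)*(17348 - 77/69) = (-30*(-10) - 24716)*(1196935/69) = (300 - 24716)*(1196935/69) = -24416*1196935/69 = -29224364960/69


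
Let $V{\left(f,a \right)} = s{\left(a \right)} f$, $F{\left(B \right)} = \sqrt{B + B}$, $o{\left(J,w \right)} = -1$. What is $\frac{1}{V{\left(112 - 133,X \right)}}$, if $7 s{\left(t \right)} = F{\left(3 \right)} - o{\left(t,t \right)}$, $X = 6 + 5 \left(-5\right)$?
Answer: $\frac{1}{15} - \frac{\sqrt{6}}{15} \approx -0.096633$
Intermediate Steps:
$X = -19$ ($X = 6 - 25 = -19$)
$F{\left(B \right)} = \sqrt{2} \sqrt{B}$ ($F{\left(B \right)} = \sqrt{2 B} = \sqrt{2} \sqrt{B}$)
$s{\left(t \right)} = \frac{1}{7} + \frac{\sqrt{6}}{7}$ ($s{\left(t \right)} = \frac{\sqrt{2} \sqrt{3} - -1}{7} = \frac{\sqrt{6} + 1}{7} = \frac{1 + \sqrt{6}}{7} = \frac{1}{7} + \frac{\sqrt{6}}{7}$)
$V{\left(f,a \right)} = f \left(\frac{1}{7} + \frac{\sqrt{6}}{7}\right)$ ($V{\left(f,a \right)} = \left(\frac{1}{7} + \frac{\sqrt{6}}{7}\right) f = f \left(\frac{1}{7} + \frac{\sqrt{6}}{7}\right)$)
$\frac{1}{V{\left(112 - 133,X \right)}} = \frac{1}{\frac{1}{7} \left(112 - 133\right) \left(1 + \sqrt{6}\right)} = \frac{1}{\frac{1}{7} \left(-21\right) \left(1 + \sqrt{6}\right)} = \frac{1}{-3 - 3 \sqrt{6}}$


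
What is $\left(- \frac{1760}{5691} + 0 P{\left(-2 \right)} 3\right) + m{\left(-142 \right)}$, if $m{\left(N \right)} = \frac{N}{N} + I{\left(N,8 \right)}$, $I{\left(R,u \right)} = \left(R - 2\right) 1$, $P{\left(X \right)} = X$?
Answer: $- \frac{815573}{5691} \approx -143.31$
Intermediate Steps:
$I{\left(R,u \right)} = -2 + R$ ($I{\left(R,u \right)} = \left(-2 + R\right) 1 = -2 + R$)
$m{\left(N \right)} = -1 + N$ ($m{\left(N \right)} = \frac{N}{N} + \left(-2 + N\right) = 1 + \left(-2 + N\right) = -1 + N$)
$\left(- \frac{1760}{5691} + 0 P{\left(-2 \right)} 3\right) + m{\left(-142 \right)} = \left(- \frac{1760}{5691} + 0 \left(-2\right) 3\right) - 143 = \left(\left(-1760\right) \frac{1}{5691} + 0 \cdot 3\right) - 143 = \left(- \frac{1760}{5691} + 0\right) - 143 = - \frac{1760}{5691} - 143 = - \frac{815573}{5691}$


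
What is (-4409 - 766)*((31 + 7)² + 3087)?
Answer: -23447925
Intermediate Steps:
(-4409 - 766)*((31 + 7)² + 3087) = -5175*(38² + 3087) = -5175*(1444 + 3087) = -5175*4531 = -23447925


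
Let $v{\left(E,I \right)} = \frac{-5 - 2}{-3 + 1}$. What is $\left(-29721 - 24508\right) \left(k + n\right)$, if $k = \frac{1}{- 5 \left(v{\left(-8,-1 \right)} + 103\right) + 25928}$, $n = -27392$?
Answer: $\frac{75447021939030}{50791} \approx 1.4854 \cdot 10^{9}$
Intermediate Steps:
$v{\left(E,I \right)} = \frac{7}{2}$ ($v{\left(E,I \right)} = - \frac{7}{-2} = \left(-7\right) \left(- \frac{1}{2}\right) = \frac{7}{2}$)
$k = \frac{2}{50791}$ ($k = \frac{1}{- 5 \left(\frac{7}{2} + 103\right) + 25928} = \frac{1}{\left(-5\right) \frac{213}{2} + 25928} = \frac{1}{- \frac{1065}{2} + 25928} = \frac{1}{\frac{50791}{2}} = \frac{2}{50791} \approx 3.9377 \cdot 10^{-5}$)
$\left(-29721 - 24508\right) \left(k + n\right) = \left(-29721 - 24508\right) \left(\frac{2}{50791} - 27392\right) = \left(-54229\right) \left(- \frac{1391267070}{50791}\right) = \frac{75447021939030}{50791}$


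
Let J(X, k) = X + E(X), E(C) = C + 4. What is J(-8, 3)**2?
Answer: 144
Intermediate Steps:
E(C) = 4 + C
J(X, k) = 4 + 2*X (J(X, k) = X + (4 + X) = 4 + 2*X)
J(-8, 3)**2 = (4 + 2*(-8))**2 = (4 - 16)**2 = (-12)**2 = 144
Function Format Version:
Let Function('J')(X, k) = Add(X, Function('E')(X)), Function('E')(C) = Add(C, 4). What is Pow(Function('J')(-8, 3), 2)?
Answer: 144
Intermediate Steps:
Function('E')(C) = Add(4, C)
Function('J')(X, k) = Add(4, Mul(2, X)) (Function('J')(X, k) = Add(X, Add(4, X)) = Add(4, Mul(2, X)))
Pow(Function('J')(-8, 3), 2) = Pow(Add(4, Mul(2, -8)), 2) = Pow(Add(4, -16), 2) = Pow(-12, 2) = 144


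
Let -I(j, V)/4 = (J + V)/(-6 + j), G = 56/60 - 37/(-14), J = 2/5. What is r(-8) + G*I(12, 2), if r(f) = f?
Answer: -7204/525 ≈ -13.722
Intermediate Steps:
J = ⅖ (J = 2*(⅕) = ⅖ ≈ 0.40000)
G = 751/210 (G = 56*(1/60) - 37*(-1/14) = 14/15 + 37/14 = 751/210 ≈ 3.5762)
I(j, V) = -4*(⅖ + V)/(-6 + j)
r(-8) + G*I(12, 2) = -8 + 751*(4*(-2 - 5*2)/(5*(-6 + 12)))/210 = -8 + 751*((⅘)*(-2 - 10)/6)/210 = -8 + 751*((⅘)*(⅙)*(-12))/210 = -8 + (751/210)*(-8/5) = -8 - 3004/525 = -7204/525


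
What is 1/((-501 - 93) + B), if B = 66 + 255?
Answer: -1/273 ≈ -0.0036630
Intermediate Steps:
B = 321
1/((-501 - 93) + B) = 1/((-501 - 93) + 321) = 1/(-594 + 321) = 1/(-273) = -1/273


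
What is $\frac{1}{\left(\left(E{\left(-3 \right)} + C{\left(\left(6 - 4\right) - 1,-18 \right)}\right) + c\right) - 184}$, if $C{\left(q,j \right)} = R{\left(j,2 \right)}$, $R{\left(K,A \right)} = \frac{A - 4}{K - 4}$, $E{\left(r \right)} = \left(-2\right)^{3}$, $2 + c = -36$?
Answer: $- \frac{11}{2529} \approx -0.0043495$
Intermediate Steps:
$c = -38$ ($c = -2 - 36 = -38$)
$E{\left(r \right)} = -8$
$R{\left(K,A \right)} = \frac{-4 + A}{-4 + K}$
$C{\left(q,j \right)} = - \frac{2}{-4 + j}$ ($C{\left(q,j \right)} = \frac{-4 + 2}{-4 + j} = \frac{1}{-4 + j} \left(-2\right) = - \frac{2}{-4 + j}$)
$\frac{1}{\left(\left(E{\left(-3 \right)} + C{\left(\left(6 - 4\right) - 1,-18 \right)}\right) + c\right) - 184} = \frac{1}{\left(\left(-8 - \frac{2}{-4 - 18}\right) - 38\right) - 184} = \frac{1}{\left(\left(-8 - \frac{2}{-22}\right) - 38\right) - 184} = \frac{1}{\left(\left(-8 - - \frac{1}{11}\right) - 38\right) - 184} = \frac{1}{\left(\left(-8 + \frac{1}{11}\right) - 38\right) - 184} = \frac{1}{\left(- \frac{87}{11} - 38\right) - 184} = \frac{1}{- \frac{505}{11} - 184} = \frac{1}{- \frac{2529}{11}} = - \frac{11}{2529}$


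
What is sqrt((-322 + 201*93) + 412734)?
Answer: sqrt(431105) ≈ 656.59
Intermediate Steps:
sqrt((-322 + 201*93) + 412734) = sqrt((-322 + 18693) + 412734) = sqrt(18371 + 412734) = sqrt(431105)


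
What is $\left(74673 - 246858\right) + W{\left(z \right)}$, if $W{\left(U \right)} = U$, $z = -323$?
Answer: $-172508$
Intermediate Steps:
$\left(74673 - 246858\right) + W{\left(z \right)} = \left(74673 - 246858\right) - 323 = -172185 - 323 = -172508$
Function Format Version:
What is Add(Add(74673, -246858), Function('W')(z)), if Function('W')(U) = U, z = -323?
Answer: -172508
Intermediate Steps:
Add(Add(74673, -246858), Function('W')(z)) = Add(Add(74673, -246858), -323) = Add(-172185, -323) = -172508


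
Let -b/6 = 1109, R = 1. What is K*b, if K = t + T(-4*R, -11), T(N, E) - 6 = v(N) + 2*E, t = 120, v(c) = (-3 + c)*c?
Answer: -878328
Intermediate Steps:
b = -6654 (b = -6*1109 = -6654)
v(c) = c*(-3 + c)
T(N, E) = 6 + 2*E + N*(-3 + N) (T(N, E) = 6 + (N*(-3 + N) + 2*E) = 6 + (2*E + N*(-3 + N)) = 6 + 2*E + N*(-3 + N))
K = 132 (K = 120 + (6 + 2*(-11) + (-4*1)*(-3 - 4*1)) = 120 + (6 - 22 - 4*(-3 - 4)) = 120 + (6 - 22 - 4*(-7)) = 120 + (6 - 22 + 28) = 120 + 12 = 132)
K*b = 132*(-6654) = -878328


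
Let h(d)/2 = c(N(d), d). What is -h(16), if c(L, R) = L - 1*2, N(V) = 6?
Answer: -8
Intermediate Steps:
c(L, R) = -2 + L (c(L, R) = L - 2 = -2 + L)
h(d) = 8 (h(d) = 2*(-2 + 6) = 2*4 = 8)
-h(16) = -1*8 = -8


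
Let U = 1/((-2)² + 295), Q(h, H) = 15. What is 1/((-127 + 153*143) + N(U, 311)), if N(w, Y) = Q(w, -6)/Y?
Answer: 311/6764887 ≈ 4.5973e-5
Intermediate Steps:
U = 1/299 (U = 1/(4 + 295) = 1/299 ≈ 0.0033445)
N(w, Y) = 15/Y
1/((-127 + 153*143) + N(U, 311)) = 1/((-127 + 153*143) + 15/311) = 1/((-127 + 21879) + 15*(1/311)) = 1/(21752 + 15/311) = 1/(6764887/311) = 311/6764887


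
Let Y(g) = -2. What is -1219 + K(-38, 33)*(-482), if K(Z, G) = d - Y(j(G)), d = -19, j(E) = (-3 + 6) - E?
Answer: 6975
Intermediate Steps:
j(E) = 3 - E
K(Z, G) = -17 (K(Z, G) = -19 - 1*(-2) = -19 + 2 = -17)
-1219 + K(-38, 33)*(-482) = -1219 - 17*(-482) = -1219 + 8194 = 6975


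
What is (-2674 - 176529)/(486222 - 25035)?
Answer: -179203/461187 ≈ -0.38857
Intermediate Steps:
(-2674 - 176529)/(486222 - 25035) = -179203/461187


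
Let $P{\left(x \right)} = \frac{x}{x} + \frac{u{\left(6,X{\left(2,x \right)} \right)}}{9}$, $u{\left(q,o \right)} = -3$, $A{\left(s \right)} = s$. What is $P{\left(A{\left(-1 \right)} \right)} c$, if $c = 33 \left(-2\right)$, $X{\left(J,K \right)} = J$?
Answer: $-44$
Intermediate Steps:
$c = -66$
$P{\left(x \right)} = \frac{2}{3}$ ($P{\left(x \right)} = \frac{x}{x} - \frac{3}{9} = 1 - \frac{1}{3} = \frac{2}{3}$)
$P{\left(A{\left(-1 \right)} \right)} c = \frac{2}{3} \left(-66\right) = -44$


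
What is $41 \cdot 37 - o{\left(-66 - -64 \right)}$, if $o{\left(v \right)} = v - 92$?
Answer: $1611$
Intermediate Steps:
$o{\left(v \right)} = -92 + v$ ($o{\left(v \right)} = v - 92 = -92 + v$)
$41 \cdot 37 - o{\left(-66 - -64 \right)} = 41 \cdot 37 - \left(-92 - 2\right) = 1517 - \left(-92 + \left(-66 + 64\right)\right) = 1517 - \left(-92 - 2\right) = 1517 - -94 = 1517 + 94 = 1611$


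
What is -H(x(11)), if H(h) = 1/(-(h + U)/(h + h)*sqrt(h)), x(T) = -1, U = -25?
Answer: -I/13 ≈ -0.076923*I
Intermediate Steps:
H(h) = -2*sqrt(h)/(-25 + h) (H(h) = 1/(-(h - 25)/(h + h)*sqrt(h)) = 1/(-(-25 + h)/((2*h))*sqrt(h)) = 1/(-(-25 + h)*(1/(2*h))*sqrt(h)) = 1/(-(-25 + h)/(2*h)*sqrt(h)) = 1/(-(-25 + h)/(2*sqrt(h))) = -2*sqrt(h)/(-25 + h))
-H(x(11)) = -(-2)*sqrt(-1)/(-25 - 1) = -(-2)*I/(-26) = -(-2)*I*(-1)/26 = -I/13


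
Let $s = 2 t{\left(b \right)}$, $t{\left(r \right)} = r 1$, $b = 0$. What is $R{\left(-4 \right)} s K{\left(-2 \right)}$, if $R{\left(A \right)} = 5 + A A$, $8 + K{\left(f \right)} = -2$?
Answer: $0$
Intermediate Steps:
$K{\left(f \right)} = -10$ ($K{\left(f \right)} = -8 - 2 = -10$)
$t{\left(r \right)} = r$
$R{\left(A \right)} = 5 + A^{2}$
$s = 0$ ($s = 2 \cdot 0 = 0$)
$R{\left(-4 \right)} s K{\left(-2 \right)} = \left(5 + \left(-4\right)^{2}\right) 0 \left(-10\right) = \left(5 + 16\right) 0 \left(-10\right) = 21 \cdot 0 \left(-10\right) = 0 \left(-10\right) = 0$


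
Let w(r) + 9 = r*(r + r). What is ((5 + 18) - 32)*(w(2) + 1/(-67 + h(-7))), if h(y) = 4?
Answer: 64/7 ≈ 9.1429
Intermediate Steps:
w(r) = -9 + 2*r**2 (w(r) = -9 + r*(r + r) = -9 + r*(2*r) = -9 + 2*r**2)
((5 + 18) - 32)*(w(2) + 1/(-67 + h(-7))) = ((5 + 18) - 32)*((-9 + 2*2**2) + 1/(-67 + 4)) = (23 - 32)*((-9 + 2*4) + 1/(-63)) = -9*((-9 + 8) - 1/63) = -9*(-1 - 1/63) = -9*(-64/63) = 64/7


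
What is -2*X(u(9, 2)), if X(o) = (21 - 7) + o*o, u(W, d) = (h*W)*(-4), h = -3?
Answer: -23356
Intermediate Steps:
u(W, d) = 12*W (u(W, d) = -3*W*(-4) = 12*W)
X(o) = 14 + o²
-2*X(u(9, 2)) = -2*(14 + (12*9)²) = -2*(14 + 108²) = -2*(14 + 11664) = -2*11678 = -23356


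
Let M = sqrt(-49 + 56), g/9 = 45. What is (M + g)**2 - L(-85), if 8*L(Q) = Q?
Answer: 1312341/8 + 810*sqrt(7) ≈ 1.6619e+5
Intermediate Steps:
g = 405 (g = 9*45 = 405)
L(Q) = Q/8
M = sqrt(7) ≈ 2.6458
(M + g)**2 - L(-85) = (sqrt(7) + 405)**2 - (-85)/8 = (405 + sqrt(7))**2 - 1*(-85/8) = (405 + sqrt(7))**2 + 85/8 = 85/8 + (405 + sqrt(7))**2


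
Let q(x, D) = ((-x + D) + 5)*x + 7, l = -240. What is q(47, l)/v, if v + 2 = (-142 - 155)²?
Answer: -13247/88207 ≈ -0.15018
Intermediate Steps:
v = 88207 (v = -2 + (-142 - 155)² = -2 + (-297)² = -2 + 88209 = 88207)
q(x, D) = 7 + x*(5 + D - x) (q(x, D) = ((D - x) + 5)*x + 7 = (5 + D - x)*x + 7 = x*(5 + D - x) + 7 = 7 + x*(5 + D - x))
q(47, l)/v = (7 - 1*47² + 5*47 - 240*47)/88207 = (7 - 1*2209 + 235 - 11280)*(1/88207) = (7 - 2209 + 235 - 11280)*(1/88207) = -13247*1/88207 = -13247/88207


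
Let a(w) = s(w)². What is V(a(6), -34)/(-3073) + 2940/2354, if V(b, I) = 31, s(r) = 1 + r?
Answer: 4480823/3616921 ≈ 1.2388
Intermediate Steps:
a(w) = (1 + w)²
V(a(6), -34)/(-3073) + 2940/2354 = 31/(-3073) + 2940/2354 = 31*(-1/3073) + 2940*(1/2354) = -31/3073 + 1470/1177 = 4480823/3616921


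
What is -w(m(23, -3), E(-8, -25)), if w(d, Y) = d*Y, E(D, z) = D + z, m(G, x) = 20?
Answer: 660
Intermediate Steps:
w(d, Y) = Y*d
-w(m(23, -3), E(-8, -25)) = -(-8 - 25)*20 = -(-33)*20 = -1*(-660) = 660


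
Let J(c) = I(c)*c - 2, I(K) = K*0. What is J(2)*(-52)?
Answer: 104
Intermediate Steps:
I(K) = 0
J(c) = -2 (J(c) = 0*c - 2 = 0 - 2 = -2)
J(2)*(-52) = -2*(-52) = 104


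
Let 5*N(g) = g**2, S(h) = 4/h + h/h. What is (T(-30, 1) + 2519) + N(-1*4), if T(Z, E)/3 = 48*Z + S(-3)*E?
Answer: -8994/5 ≈ -1798.8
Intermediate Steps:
S(h) = 1 + 4/h (S(h) = 4/h + 1 = 1 + 4/h)
N(g) = g**2/5
T(Z, E) = -E + 144*Z (T(Z, E) = 3*(48*Z + ((4 - 3)/(-3))*E) = 3*(48*Z + (-1/3*1)*E) = 3*(48*Z - E/3) = -E + 144*Z)
(T(-30, 1) + 2519) + N(-1*4) = ((-1*1 + 144*(-30)) + 2519) + (-1*4)**2/5 = ((-1 - 4320) + 2519) + (1/5)*(-4)**2 = (-4321 + 2519) + (1/5)*16 = -1802 + 16/5 = -8994/5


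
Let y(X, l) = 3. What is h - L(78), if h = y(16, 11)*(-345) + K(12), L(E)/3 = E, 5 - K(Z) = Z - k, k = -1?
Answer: -1277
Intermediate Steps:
K(Z) = 4 - Z (K(Z) = 5 - (Z - 1*(-1)) = 5 - (Z + 1) = 5 - (1 + Z) = 5 + (-1 - Z) = 4 - Z)
L(E) = 3*E
h = -1043 (h = 3*(-345) + (4 - 1*12) = -1035 + (4 - 12) = -1035 - 8 = -1043)
h - L(78) = -1043 - 3*78 = -1043 - 1*234 = -1043 - 234 = -1277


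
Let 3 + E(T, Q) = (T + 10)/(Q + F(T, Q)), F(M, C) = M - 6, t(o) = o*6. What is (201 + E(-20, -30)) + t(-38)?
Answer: -835/28 ≈ -29.821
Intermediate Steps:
t(o) = 6*o
F(M, C) = -6 + M
E(T, Q) = -3 + (10 + T)/(-6 + Q + T) (E(T, Q) = -3 + (T + 10)/(Q + (-6 + T)) = -3 + (10 + T)/(-6 + Q + T))
(201 + E(-20, -30)) + t(-38) = (201 + (28 - 3*(-30) - 2*(-20))/(-6 - 30 - 20)) + 6*(-38) = (201 + (28 + 90 + 40)/(-56)) - 228 = (201 - 1/56*158) - 228 = (201 - 79/28) - 228 = 5549/28 - 228 = -835/28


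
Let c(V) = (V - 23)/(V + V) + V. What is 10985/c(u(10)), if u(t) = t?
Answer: 219700/187 ≈ 1174.9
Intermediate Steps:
c(V) = V + (-23 + V)/(2*V) (c(V) = (-23 + V)/((2*V)) + V = (-23 + V)*(1/(2*V)) + V = (-23 + V)/(2*V) + V = V + (-23 + V)/(2*V))
10985/c(u(10)) = 10985/(½ + 10 - 23/2/10) = 10985/(½ + 10 - 23/2*⅒) = 10985/(½ + 10 - 23/20) = 10985/(187/20) = 10985*(20/187) = 219700/187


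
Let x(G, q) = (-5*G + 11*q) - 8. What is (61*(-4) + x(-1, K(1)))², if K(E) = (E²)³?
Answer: 55696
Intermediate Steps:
K(E) = E⁶
x(G, q) = -8 - 5*G + 11*q
(61*(-4) + x(-1, K(1)))² = (61*(-4) + (-8 - 5*(-1) + 11*1⁶))² = (-244 + (-8 + 5 + 11*1))² = (-244 + (-8 + 5 + 11))² = (-244 + 8)² = (-236)² = 55696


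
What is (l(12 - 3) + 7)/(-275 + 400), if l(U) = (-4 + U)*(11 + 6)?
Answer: 92/125 ≈ 0.73600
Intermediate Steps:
l(U) = -68 + 17*U (l(U) = (-4 + U)*17 = -68 + 17*U)
(l(12 - 3) + 7)/(-275 + 400) = ((-68 + 17*(12 - 3)) + 7)/(-275 + 400) = ((-68 + 17*9) + 7)/125 = ((-68 + 153) + 7)*(1/125) = (85 + 7)*(1/125) = 92*(1/125) = 92/125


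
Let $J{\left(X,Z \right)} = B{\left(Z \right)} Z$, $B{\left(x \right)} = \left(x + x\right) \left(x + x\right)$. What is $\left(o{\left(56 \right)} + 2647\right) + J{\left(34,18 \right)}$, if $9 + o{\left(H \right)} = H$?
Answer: $26022$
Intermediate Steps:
$B{\left(x \right)} = 4 x^{2}$ ($B{\left(x \right)} = 2 x 2 x = 4 x^{2}$)
$o{\left(H \right)} = -9 + H$
$J{\left(X,Z \right)} = 4 Z^{3}$ ($J{\left(X,Z \right)} = 4 Z^{2} Z = 4 Z^{3}$)
$\left(o{\left(56 \right)} + 2647\right) + J{\left(34,18 \right)} = \left(\left(-9 + 56\right) + 2647\right) + 4 \cdot 18^{3} = \left(47 + 2647\right) + 4 \cdot 5832 = 2694 + 23328 = 26022$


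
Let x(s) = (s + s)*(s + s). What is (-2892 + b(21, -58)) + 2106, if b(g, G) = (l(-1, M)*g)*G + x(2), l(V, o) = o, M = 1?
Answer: -1988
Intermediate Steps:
x(s) = 4*s² (x(s) = (2*s)*(2*s) = 4*s²)
b(g, G) = 16 + G*g (b(g, G) = (1*g)*G + 4*2² = g*G + 4*4 = G*g + 16 = 16 + G*g)
(-2892 + b(21, -58)) + 2106 = (-2892 + (16 - 58*21)) + 2106 = (-2892 + (16 - 1218)) + 2106 = (-2892 - 1202) + 2106 = -4094 + 2106 = -1988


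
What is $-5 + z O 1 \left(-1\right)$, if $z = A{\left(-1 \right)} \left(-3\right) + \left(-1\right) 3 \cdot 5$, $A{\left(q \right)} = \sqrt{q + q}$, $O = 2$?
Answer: $25 + 6 i \sqrt{2} \approx 25.0 + 8.4853 i$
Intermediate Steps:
$A{\left(q \right)} = \sqrt{2} \sqrt{q}$ ($A{\left(q \right)} = \sqrt{2 q} = \sqrt{2} \sqrt{q}$)
$z = -15 - 3 i \sqrt{2}$ ($z = \sqrt{2} \sqrt{-1} \left(-3\right) + \left(-1\right) 3 \cdot 5 = \sqrt{2} i \left(-3\right) - 15 = i \sqrt{2} \left(-3\right) - 15 = - 3 i \sqrt{2} - 15 = -15 - 3 i \sqrt{2} \approx -15.0 - 4.2426 i$)
$-5 + z O 1 \left(-1\right) = -5 + \left(-15 - 3 i \sqrt{2}\right) 2 \cdot 1 \left(-1\right) = -5 + \left(-15 - 3 i \sqrt{2}\right) 2 \left(-1\right) = -5 + \left(-15 - 3 i \sqrt{2}\right) \left(-2\right) = -5 + \left(30 + 6 i \sqrt{2}\right) = 25 + 6 i \sqrt{2}$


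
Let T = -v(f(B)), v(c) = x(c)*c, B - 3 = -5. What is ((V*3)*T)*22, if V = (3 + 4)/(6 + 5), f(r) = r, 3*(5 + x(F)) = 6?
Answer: -252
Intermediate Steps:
B = -2 (B = 3 - 5 = -2)
x(F) = -3 (x(F) = -5 + (⅓)*6 = -5 + 2 = -3)
V = 7/11 ≈ 0.63636
v(c) = -3*c
T = -6 (T = -(-3)*(-2) = -1*6 = -6)
((V*3)*T)*22 = (((7/11)*3)*(-6))*22 = ((21/11)*(-6))*22 = -126/11*22 = -252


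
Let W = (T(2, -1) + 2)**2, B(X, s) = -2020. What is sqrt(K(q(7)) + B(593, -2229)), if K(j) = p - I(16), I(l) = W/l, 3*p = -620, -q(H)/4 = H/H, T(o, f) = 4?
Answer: I*sqrt(80241)/6 ≈ 47.211*I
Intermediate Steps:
q(H) = -4 (q(H) = -4*H/H = -4*1 = -4)
p = -620/3 (p = (1/3)*(-620) = -620/3 ≈ -206.67)
W = 36 (W = (4 + 2)**2 = 6**2 = 36)
I(l) = 36/l
K(j) = -2507/12 (K(j) = -620/3 - 36/16 = -620/3 - 1*9/4 = -620/3 - 9/4 = -2507/12)
sqrt(K(q(7)) + B(593, -2229)) = sqrt(-2507/12 - 2020) = sqrt(-26747/12) = I*sqrt(80241)/6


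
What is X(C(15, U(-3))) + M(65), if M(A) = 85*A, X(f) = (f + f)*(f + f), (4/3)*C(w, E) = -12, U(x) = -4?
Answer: 5849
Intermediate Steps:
C(w, E) = -9 (C(w, E) = (3/4)*(-12) = -9)
X(f) = 4*f**2 (X(f) = (2*f)*(2*f) = 4*f**2)
X(C(15, U(-3))) + M(65) = 4*(-9)**2 + 85*65 = 4*81 + 5525 = 324 + 5525 = 5849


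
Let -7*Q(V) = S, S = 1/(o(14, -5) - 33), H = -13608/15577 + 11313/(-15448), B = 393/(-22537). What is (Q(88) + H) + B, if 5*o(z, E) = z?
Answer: -9278442012402001/5732277054015064 ≈ -1.6186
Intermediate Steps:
B = -393/22537 (B = 393*(-1/22537) = -393/22537 ≈ -0.017438)
o(z, E) = z/5
H = -386438985/240633496 (H = -13608*1/15577 + 11313*(-1/15448) = -13608/15577 - 11313/15448 = -386438985/240633496 ≈ -1.6059)
S = -5/151 (S = 1/((⅕)*14 - 33) = 1/(14/5 - 33) = 1/(-151/5) = -5/151 ≈ -0.033113)
Q(V) = 5/1057 (Q(V) = -⅐*(-5/151) = 5/1057)
(Q(88) + H) + B = (5/1057 - 386438985/240633496) - 393/22537 = -407262839665/254349605272 - 393/22537 = -9278442012402001/5732277054015064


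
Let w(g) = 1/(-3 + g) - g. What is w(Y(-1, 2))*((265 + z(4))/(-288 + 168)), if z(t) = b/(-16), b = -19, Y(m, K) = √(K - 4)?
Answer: 4259/7040 + 4259*I*√2/1760 ≈ 0.60497 + 3.4222*I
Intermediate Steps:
Y(m, K) = √(-4 + K)
z(t) = 19/16 (z(t) = -19/(-16) = -19*(-1/16) = 19/16)
w(Y(-1, 2))*((265 + z(4))/(-288 + 168)) = ((1 - (√(-4 + 2))² + 3*√(-4 + 2))/(-3 + √(-4 + 2)))*((265 + 19/16)/(-288 + 168)) = ((1 - (√(-2))² + 3*√(-2))/(-3 + √(-2)))*((4259/16)/(-120)) = ((1 - (I*√2)² + 3*(I*√2))/(-3 + I*√2))*((4259/16)*(-1/120)) = ((1 - 1*(-2) + 3*I*√2)/(-3 + I*√2))*(-4259/1920) = ((1 + 2 + 3*I*√2)/(-3 + I*√2))*(-4259/1920) = ((3 + 3*I*√2)/(-3 + I*√2))*(-4259/1920) = -4259*(3 + 3*I*√2)/(1920*(-3 + I*√2))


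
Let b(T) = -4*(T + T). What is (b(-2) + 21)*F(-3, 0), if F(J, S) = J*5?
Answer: -555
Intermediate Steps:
F(J, S) = 5*J
b(T) = -8*T
(b(-2) + 21)*F(-3, 0) = (-8*(-2) + 21)*(5*(-3)) = (16 + 21)*(-15) = 37*(-15) = -555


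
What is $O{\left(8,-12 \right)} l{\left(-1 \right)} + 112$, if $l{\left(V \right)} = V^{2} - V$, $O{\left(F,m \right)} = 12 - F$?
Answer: $120$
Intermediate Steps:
$O{\left(8,-12 \right)} l{\left(-1 \right)} + 112 = \left(12 - 8\right) \left(- (-1 - 1)\right) + 112 = \left(12 - 8\right) \left(\left(-1\right) \left(-2\right)\right) + 112 = 4 \cdot 2 + 112 = 8 + 112 = 120$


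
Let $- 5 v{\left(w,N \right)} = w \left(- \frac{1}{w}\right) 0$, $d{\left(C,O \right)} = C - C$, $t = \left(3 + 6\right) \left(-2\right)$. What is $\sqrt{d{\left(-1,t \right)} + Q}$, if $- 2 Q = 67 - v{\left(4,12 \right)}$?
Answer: $\frac{i \sqrt{134}}{2} \approx 5.7879 i$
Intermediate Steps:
$t = -18$ ($t = 9 \left(-2\right) = -18$)
$d{\left(C,O \right)} = 0$
$v{\left(w,N \right)} = 0$ ($v{\left(w,N \right)} = - \frac{w \left(- \frac{1}{w}\right) 0}{5} = - \frac{\left(-1\right) 0}{5} = \left(- \frac{1}{5}\right) 0 = 0$)
$Q = - \frac{67}{2}$ ($Q = - \frac{67 - 0}{2} = - \frac{67 + 0}{2} = \left(- \frac{1}{2}\right) 67 = - \frac{67}{2} \approx -33.5$)
$\sqrt{d{\left(-1,t \right)} + Q} = \sqrt{0 - \frac{67}{2}} = \sqrt{- \frac{67}{2}} = \frac{i \sqrt{134}}{2}$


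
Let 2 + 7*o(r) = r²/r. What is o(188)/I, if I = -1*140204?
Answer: -93/490714 ≈ -0.00018952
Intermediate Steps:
o(r) = -2/7 + r/7 (o(r) = -2/7 + (r²/r)/7 = -2/7 + r/7)
I = -140204
o(188)/I = (-2/7 + (⅐)*188)/(-140204) = (-2/7 + 188/7)*(-1/140204) = (186/7)*(-1/140204) = -93/490714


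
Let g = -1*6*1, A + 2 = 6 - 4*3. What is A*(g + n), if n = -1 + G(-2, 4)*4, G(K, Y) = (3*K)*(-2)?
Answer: -328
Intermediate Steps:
A = -8 (A = -2 + (6 - 4*3) = -2 + (6 - 12) = -2 - 6 = -8)
G(K, Y) = -6*K
n = 47 (n = -1 - 6*(-2)*4 = -1 + 12*4 = -1 + 48 = 47)
g = -6 (g = -6*1 = -6)
A*(g + n) = -8*(-6 + 47) = -8*41 = -328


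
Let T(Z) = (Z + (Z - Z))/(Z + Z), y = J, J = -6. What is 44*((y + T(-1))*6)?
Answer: -1452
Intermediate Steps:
y = -6
T(Z) = ½ (T(Z) = (Z + 0)/((2*Z)) = Z*(1/(2*Z)) = ½)
44*((y + T(-1))*6) = 44*((-6 + ½)*6) = 44*(-11/2*6) = 44*(-33) = -1452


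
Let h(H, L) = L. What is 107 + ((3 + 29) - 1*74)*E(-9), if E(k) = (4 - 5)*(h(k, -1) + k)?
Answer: -313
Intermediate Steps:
E(k) = 1 - k (E(k) = (4 - 5)*(-1 + k) = -(-1 + k) = 1 - k)
107 + ((3 + 29) - 1*74)*E(-9) = 107 + ((3 + 29) - 1*74)*(1 - 1*(-9)) = 107 + (32 - 74)*(1 + 9) = 107 - 42*10 = 107 - 420 = -313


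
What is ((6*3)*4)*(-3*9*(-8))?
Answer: 15552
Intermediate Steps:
((6*3)*4)*(-3*9*(-8)) = (18*4)*(-27*(-8)) = 72*216 = 15552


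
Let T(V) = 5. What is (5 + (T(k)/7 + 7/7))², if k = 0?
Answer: 2209/49 ≈ 45.082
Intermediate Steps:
(5 + (T(k)/7 + 7/7))² = (5 + (5/7 + 7/7))² = (5 + (5*(⅐) + 7*(⅐)))² = (5 + (5/7 + 1))² = (5 + 12/7)² = (47/7)² = 2209/49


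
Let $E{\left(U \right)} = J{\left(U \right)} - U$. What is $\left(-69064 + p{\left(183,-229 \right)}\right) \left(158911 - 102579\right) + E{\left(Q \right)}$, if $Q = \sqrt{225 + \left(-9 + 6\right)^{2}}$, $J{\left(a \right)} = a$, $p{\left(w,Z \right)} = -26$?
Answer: $-3891977880$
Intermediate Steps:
$Q = 3 \sqrt{26}$ ($Q = \sqrt{225 + \left(-3\right)^{2}} = \sqrt{225 + 9} = \sqrt{234} = 3 \sqrt{26} \approx 15.297$)
$E{\left(U \right)} = 0$ ($E{\left(U \right)} = U - U = 0$)
$\left(-69064 + p{\left(183,-229 \right)}\right) \left(158911 - 102579\right) + E{\left(Q \right)} = \left(-69064 - 26\right) \left(158911 - 102579\right) + 0 = \left(-69090\right) 56332 + 0 = -3891977880 + 0 = -3891977880$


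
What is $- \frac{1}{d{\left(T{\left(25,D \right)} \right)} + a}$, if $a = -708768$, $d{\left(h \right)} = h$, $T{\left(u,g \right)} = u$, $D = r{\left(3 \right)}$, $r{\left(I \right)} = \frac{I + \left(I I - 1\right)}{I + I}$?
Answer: $\frac{1}{708743} \approx 1.4109 \cdot 10^{-6}$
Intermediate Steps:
$r{\left(I \right)} = \frac{-1 + I + I^{2}}{2 I}$ ($r{\left(I \right)} = \frac{I + \left(I^{2} - 1\right)}{2 I} = \left(I + \left(-1 + I^{2}\right)\right) \frac{1}{2 I} = \left(-1 + I + I^{2}\right) \frac{1}{2 I} = \frac{-1 + I + I^{2}}{2 I}$)
$D = \frac{11}{6}$ ($D = \frac{-1 + 3 \left(1 + 3\right)}{2 \cdot 3} = \frac{1}{2} \cdot \frac{1}{3} \left(-1 + 3 \cdot 4\right) = \frac{1}{2} \cdot \frac{1}{3} \left(-1 + 12\right) = \frac{1}{2} \cdot \frac{1}{3} \cdot 11 = \frac{11}{6} \approx 1.8333$)
$- \frac{1}{d{\left(T{\left(25,D \right)} \right)} + a} = - \frac{1}{25 - 708768} = - \frac{1}{-708743} = \left(-1\right) \left(- \frac{1}{708743}\right) = \frac{1}{708743}$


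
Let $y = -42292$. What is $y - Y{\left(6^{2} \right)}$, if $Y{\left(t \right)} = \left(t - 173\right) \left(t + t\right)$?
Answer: $-32428$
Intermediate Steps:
$Y{\left(t \right)} = 2 t \left(-173 + t\right)$ ($Y{\left(t \right)} = \left(-173 + t\right) 2 t = 2 t \left(-173 + t\right)$)
$y - Y{\left(6^{2} \right)} = -42292 - 2 \cdot 6^{2} \left(-173 + 6^{2}\right) = -42292 - 2 \cdot 36 \left(-173 + 36\right) = -42292 - 2 \cdot 36 \left(-137\right) = -42292 - -9864 = -42292 + 9864 = -32428$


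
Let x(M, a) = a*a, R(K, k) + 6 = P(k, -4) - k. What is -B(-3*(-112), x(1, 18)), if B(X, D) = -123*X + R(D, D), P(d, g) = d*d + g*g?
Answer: -63334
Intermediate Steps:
P(d, g) = d**2 + g**2
R(K, k) = 10 + k**2 - k (R(K, k) = -6 + ((k**2 + (-4)**2) - k) = -6 + ((k**2 + 16) - k) = -6 + ((16 + k**2) - k) = -6 + (16 + k**2 - k) = 10 + k**2 - k)
x(M, a) = a**2
B(X, D) = 10 + D**2 - D - 123*X (B(X, D) = -123*X + (10 + D**2 - D) = 10 + D**2 - D - 123*X)
-B(-3*(-112), x(1, 18)) = -(10 + (18**2)**2 - 1*18**2 - (-369)*(-112)) = -(10 + 324**2 - 1*324 - 123*336) = -(10 + 104976 - 324 - 41328) = -1*63334 = -63334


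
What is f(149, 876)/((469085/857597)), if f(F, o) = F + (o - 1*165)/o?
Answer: 7503116153/27394564 ≈ 273.89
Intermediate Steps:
f(F, o) = F + (-165 + o)/o (f(F, o) = F + (o - 165)/o = F + (-165 + o)/o)
f(149, 876)/((469085/857597)) = (1 + 149 - 165/876)/((469085/857597)) = (1 + 149 - 165*1/876)/((469085*(1/857597))) = (1 + 149 - 55/292)/(469085/857597) = (43745/292)*(857597/469085) = 7503116153/27394564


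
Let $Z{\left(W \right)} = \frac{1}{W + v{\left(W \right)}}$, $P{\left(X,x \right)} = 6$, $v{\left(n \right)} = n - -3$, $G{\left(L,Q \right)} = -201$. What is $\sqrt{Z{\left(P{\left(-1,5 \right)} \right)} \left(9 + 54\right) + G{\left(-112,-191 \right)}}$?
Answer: $\frac{2 i \sqrt{1230}}{5} \approx 14.029 i$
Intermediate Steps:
$v{\left(n \right)} = 3 + n$ ($v{\left(n \right)} = n + 3 = 3 + n$)
$Z{\left(W \right)} = \frac{1}{3 + 2 W}$ ($Z{\left(W \right)} = \frac{1}{W + \left(3 + W\right)} = \frac{1}{3 + 2 W}$)
$\sqrt{Z{\left(P{\left(-1,5 \right)} \right)} \left(9 + 54\right) + G{\left(-112,-191 \right)}} = \sqrt{\frac{9 + 54}{3 + 2 \cdot 6} - 201} = \sqrt{\frac{1}{3 + 12} \cdot 63 - 201} = \sqrt{\frac{1}{15} \cdot 63 - 201} = \sqrt{\frac{21}{5} - 201} = \sqrt{- \frac{984}{5}} = \frac{2 i \sqrt{1230}}{5}$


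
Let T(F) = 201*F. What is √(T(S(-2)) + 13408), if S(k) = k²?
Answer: 2*√3553 ≈ 119.21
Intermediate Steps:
√(T(S(-2)) + 13408) = √(201*(-2)² + 13408) = √(201*4 + 13408) = √(804 + 13408) = √14212 = 2*√3553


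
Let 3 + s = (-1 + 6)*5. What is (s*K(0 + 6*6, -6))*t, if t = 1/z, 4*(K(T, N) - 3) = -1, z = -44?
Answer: -11/8 ≈ -1.3750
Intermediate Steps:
K(T, N) = 11/4 (K(T, N) = 3 + (1/4)*(-1) = 3 - 1/4 = 11/4)
t = -1/44 (t = 1/(-44) = -1/44 ≈ -0.022727)
s = 22 (s = -3 + (-1 + 6)*5 = -3 + 5*5 = -3 + 25 = 22)
(s*K(0 + 6*6, -6))*t = (22*(11/4))*(-1/44) = (121/2)*(-1/44) = -11/8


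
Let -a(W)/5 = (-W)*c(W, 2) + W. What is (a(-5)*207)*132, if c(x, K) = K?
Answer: -683100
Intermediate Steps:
a(W) = 5*W (a(W) = -5*(-W*2 + W) = -5*(-2*W + W) = -(-5)*W = 5*W)
(a(-5)*207)*132 = ((5*(-5))*207)*132 = -25*207*132 = -5175*132 = -683100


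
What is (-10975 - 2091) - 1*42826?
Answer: -55892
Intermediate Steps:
(-10975 - 2091) - 1*42826 = -13066 - 42826 = -55892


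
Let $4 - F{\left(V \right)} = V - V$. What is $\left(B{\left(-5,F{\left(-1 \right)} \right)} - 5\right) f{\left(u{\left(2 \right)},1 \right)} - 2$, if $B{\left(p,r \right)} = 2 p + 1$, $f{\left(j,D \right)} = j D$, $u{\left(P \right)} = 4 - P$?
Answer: $-30$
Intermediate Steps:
$F{\left(V \right)} = 4$ ($F{\left(V \right)} = 4 - \left(V - V\right) = 4 - 0 = 4 + 0 = 4$)
$f{\left(j,D \right)} = D j$
$B{\left(p,r \right)} = 1 + 2 p$
$\left(B{\left(-5,F{\left(-1 \right)} \right)} - 5\right) f{\left(u{\left(2 \right)},1 \right)} - 2 = \left(\left(1 + 2 \left(-5\right)\right) - 5\right) 1 \left(4 - 2\right) - 2 = \left(\left(1 - 10\right) - 5\right) 1 \left(4 - 2\right) - 2 = \left(-9 - 5\right) 1 \cdot 2 - 2 = \left(-14\right) 2 - 2 = -28 - 2 = -30$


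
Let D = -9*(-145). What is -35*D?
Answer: -45675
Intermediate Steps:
D = 1305
-35*D = -35*1305 = -45675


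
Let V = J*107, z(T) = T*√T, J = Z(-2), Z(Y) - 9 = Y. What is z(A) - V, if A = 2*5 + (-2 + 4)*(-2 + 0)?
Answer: -749 + 6*√6 ≈ -734.30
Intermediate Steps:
Z(Y) = 9 + Y
J = 7 (J = 9 - 2 = 7)
A = 6 (A = 10 + 2*(-2) = 10 - 4 = 6)
z(T) = T^(3/2)
V = 749 (V = 7*107 = 749)
z(A) - V = 6^(3/2) - 1*749 = 6*√6 - 749 = -749 + 6*√6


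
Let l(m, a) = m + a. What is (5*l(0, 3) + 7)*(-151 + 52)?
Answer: -2178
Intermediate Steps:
l(m, a) = a + m
(5*l(0, 3) + 7)*(-151 + 52) = (5*(3 + 0) + 7)*(-151 + 52) = (5*3 + 7)*(-99) = (15 + 7)*(-99) = 22*(-99) = -2178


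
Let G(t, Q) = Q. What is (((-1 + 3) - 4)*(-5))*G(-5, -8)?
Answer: -80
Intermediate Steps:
(((-1 + 3) - 4)*(-5))*G(-5, -8) = (((-1 + 3) - 4)*(-5))*(-8) = ((2 - 4)*(-5))*(-8) = -2*(-5)*(-8) = 10*(-8) = -80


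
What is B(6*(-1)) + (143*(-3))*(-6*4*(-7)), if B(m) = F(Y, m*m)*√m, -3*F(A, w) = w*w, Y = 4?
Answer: -72072 - 432*I*√6 ≈ -72072.0 - 1058.2*I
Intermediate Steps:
F(A, w) = -w²/3 (F(A, w) = -w*w/3 = -w²/3)
B(m) = -m^(9/2)/3 (B(m) = (-m⁴/3)*√m = -m^(9/2)/3)
B(6*(-1)) + (143*(-3))*(-6*4*(-7)) = -1296*I*√6/3 + (143*(-3))*(-6*4*(-7)) = -432*I*√6 - (-10296)*(-7) = -432*I*√6 - 429*168 = -432*I*√6 - 72072 = -72072 - 432*I*√6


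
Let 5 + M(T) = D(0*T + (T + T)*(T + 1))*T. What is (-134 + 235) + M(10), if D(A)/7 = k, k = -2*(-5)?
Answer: 796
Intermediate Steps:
k = 10
D(A) = 70 (D(A) = 7*10 = 70)
M(T) = -5 + 70*T
(-134 + 235) + M(10) = (-134 + 235) + (-5 + 70*10) = 101 + (-5 + 700) = 101 + 695 = 796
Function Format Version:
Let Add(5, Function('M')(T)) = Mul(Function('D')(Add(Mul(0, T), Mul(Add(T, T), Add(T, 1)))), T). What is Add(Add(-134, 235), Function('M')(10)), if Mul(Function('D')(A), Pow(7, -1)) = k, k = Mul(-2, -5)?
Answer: 796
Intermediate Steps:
k = 10
Function('D')(A) = 70 (Function('D')(A) = Mul(7, 10) = 70)
Function('M')(T) = Add(-5, Mul(70, T))
Add(Add(-134, 235), Function('M')(10)) = Add(Add(-134, 235), Add(-5, Mul(70, 10))) = Add(101, Add(-5, 700)) = Add(101, 695) = 796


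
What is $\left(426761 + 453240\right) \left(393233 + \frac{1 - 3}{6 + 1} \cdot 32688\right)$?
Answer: $\frac{2364787087255}{7} \approx 3.3783 \cdot 10^{11}$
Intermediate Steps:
$\left(426761 + 453240\right) \left(393233 + \frac{1 - 3}{6 + 1} \cdot 32688\right) = 880001 \left(393233 + - \frac{2}{7} \cdot 32688\right) = 880001 \left(393233 + \left(-2\right) \frac{1}{7} \cdot 32688\right) = 880001 \left(393233 - \frac{65376}{7}\right) = 880001 \cdot \frac{2687255}{7} = \frac{2364787087255}{7}$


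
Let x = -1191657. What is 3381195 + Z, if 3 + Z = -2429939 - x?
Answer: 2142910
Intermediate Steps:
Z = -1238285 (Z = -3 + (-2429939 - 1*(-1191657)) = -3 + (-2429939 + 1191657) = -3 - 1238282 = -1238285)
3381195 + Z = 3381195 - 1238285 = 2142910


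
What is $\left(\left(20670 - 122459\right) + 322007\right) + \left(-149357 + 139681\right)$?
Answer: $210542$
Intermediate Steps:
$\left(\left(20670 - 122459\right) + 322007\right) + \left(-149357 + 139681\right) = \left(-101789 + 322007\right) - 9676 = 220218 - 9676 = 210542$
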